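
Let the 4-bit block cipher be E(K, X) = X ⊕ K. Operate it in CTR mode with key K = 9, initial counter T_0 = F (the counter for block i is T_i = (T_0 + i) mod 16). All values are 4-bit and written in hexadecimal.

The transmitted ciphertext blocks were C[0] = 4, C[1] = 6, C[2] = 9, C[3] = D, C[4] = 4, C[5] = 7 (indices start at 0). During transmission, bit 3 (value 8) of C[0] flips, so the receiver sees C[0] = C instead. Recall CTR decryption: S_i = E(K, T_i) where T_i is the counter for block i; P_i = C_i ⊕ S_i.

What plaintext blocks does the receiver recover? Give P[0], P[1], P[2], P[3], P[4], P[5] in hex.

P[0] = A, P[1] = F, P[2] = 1, P[3] = 6, P[4] = E, P[5] = A

Only C[0] changed, to C. In CTR, a change in C_i flips the same bit in P_i only; the keystream is unaffected. Decrypting the received ciphertext:
P[0]: T = F, S = E(K, T) = 6; C ⊕ 6 = A.
P[1]: T = 0, S = E(K, T) = 9; 6 ⊕ 9 = F.
P[2]: T = 1, S = E(K, T) = 8; 9 ⊕ 8 = 1.
P[3]: T = 2, S = E(K, T) = B; D ⊕ B = 6.
P[4]: T = 3, S = E(K, T) = A; 4 ⊕ A = E.
P[5]: T = 4, S = E(K, T) = D; 7 ⊕ D = A.
Blocks that differ from the original plaintext: P[0].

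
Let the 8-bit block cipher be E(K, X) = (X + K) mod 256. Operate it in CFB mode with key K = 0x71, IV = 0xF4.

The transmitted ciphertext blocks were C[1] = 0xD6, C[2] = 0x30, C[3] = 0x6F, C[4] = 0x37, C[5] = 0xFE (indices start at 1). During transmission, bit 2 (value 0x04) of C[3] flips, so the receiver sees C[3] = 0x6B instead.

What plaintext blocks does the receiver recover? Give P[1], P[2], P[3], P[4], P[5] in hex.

P[1] = 0xB3, P[2] = 0x77, P[3] = 0xCA, P[4] = 0xEB, P[5] = 0x56

CFB decryption: P_i = C_i ⊕ E(K, C_{i−1}), with C_{0} = IV.
Only C[3] changed, to 0x6B. In CFB, a change in C_i flips the same bit in P_i and garbles P_{i+1}. Decrypting the received ciphertext:
P[1]: E(K, 0xF4) = 0x65; 0xD6 ⊕ 0x65 = 0xB3.
P[2]: E(K, 0xD6) = 0x47; 0x30 ⊕ 0x47 = 0x77.
P[3]: E(K, 0x30) = 0xA1; 0x6B ⊕ 0xA1 = 0xCA.
P[4]: E(K, 0x6B) = 0xDC; 0x37 ⊕ 0xDC = 0xEB.
P[5]: E(K, 0x37) = 0xA8; 0xFE ⊕ 0xA8 = 0x56.
Blocks that differ from the original plaintext: P[3], P[4].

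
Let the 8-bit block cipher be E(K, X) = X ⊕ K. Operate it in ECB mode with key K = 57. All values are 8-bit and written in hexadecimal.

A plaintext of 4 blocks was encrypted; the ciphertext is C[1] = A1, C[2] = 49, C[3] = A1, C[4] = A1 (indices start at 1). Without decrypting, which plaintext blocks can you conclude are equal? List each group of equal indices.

ECB encrypts each block independently with the same key, so equal ciphertext blocks imply equal plaintext blocks.
C[1] = C[3] = C[4] = A1, so P[1] = P[3] = P[4].

P[1] = P[3] = P[4]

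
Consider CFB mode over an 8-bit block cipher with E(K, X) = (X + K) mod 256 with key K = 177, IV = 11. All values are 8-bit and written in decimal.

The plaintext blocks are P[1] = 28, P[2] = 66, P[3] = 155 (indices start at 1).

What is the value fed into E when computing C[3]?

19

CFB encryption: C_i = P_i ⊕ E(K, C_{i−1}), with C_{0} = IV.
C[1]: E(K, 11) = 188; 28 ⊕ 188 = 160.
C[2]: E(K, 160) = 81; 66 ⊕ 81 = 19.
C[3]: E(K, 19) = 196; 155 ⊕ 196 = 95.
So the input to E for block [3] is 19.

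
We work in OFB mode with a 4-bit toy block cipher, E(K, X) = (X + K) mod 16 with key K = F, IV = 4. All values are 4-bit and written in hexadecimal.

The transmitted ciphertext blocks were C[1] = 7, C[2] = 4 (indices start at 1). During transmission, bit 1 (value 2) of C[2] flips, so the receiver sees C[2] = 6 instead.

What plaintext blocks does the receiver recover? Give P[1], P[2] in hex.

OFB decryption: S_i = E(K, S_{i−1}) with S_{0} = IV; P_i = C_i ⊕ S_i.
Only C[2] changed, to 6. In OFB, a change in C_i flips the same bit in P_i only; the keystream is unaffected. Decrypting the received ciphertext:
P[1]: S = E(K, 4) = 3; 7 ⊕ 3 = 4.
P[2]: S = E(K, 3) = 2; 6 ⊕ 2 = 4.
Blocks that differ from the original plaintext: P[2].

P[1] = 4, P[2] = 4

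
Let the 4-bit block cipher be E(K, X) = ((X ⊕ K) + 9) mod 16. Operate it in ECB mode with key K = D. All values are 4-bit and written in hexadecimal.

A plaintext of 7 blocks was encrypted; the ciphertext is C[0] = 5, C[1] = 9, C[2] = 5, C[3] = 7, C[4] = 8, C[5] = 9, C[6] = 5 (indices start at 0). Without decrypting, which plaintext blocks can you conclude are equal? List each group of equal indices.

ECB encrypts each block independently with the same key, so equal ciphertext blocks imply equal plaintext blocks.
C[0] = C[2] = C[6] = 5, so P[0] = P[2] = P[6].
C[1] = C[5] = 9, so P[1] = P[5].

P[0] = P[2] = P[6]; P[1] = P[5]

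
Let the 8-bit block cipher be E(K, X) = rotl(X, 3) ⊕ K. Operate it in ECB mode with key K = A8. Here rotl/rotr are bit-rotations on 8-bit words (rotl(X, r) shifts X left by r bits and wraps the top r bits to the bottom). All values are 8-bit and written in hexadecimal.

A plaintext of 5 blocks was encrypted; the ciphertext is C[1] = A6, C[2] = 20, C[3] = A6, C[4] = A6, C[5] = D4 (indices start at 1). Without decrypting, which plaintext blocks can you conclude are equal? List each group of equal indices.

P[1] = P[3] = P[4]

ECB encrypts each block independently with the same key, so equal ciphertext blocks imply equal plaintext blocks.
C[1] = C[3] = C[4] = A6, so P[1] = P[3] = P[4].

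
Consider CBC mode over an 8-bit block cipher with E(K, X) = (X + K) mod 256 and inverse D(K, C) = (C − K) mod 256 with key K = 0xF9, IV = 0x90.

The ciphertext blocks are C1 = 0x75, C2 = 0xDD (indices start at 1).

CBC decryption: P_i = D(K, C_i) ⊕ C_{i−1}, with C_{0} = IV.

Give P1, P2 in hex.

P1: D(K, 0x75) = 0x7C; 0x7C ⊕ 0x90 = 0xEC.
P2: D(K, 0xDD) = 0xE4; 0xE4 ⊕ 0x75 = 0x91.

P1 = 0xEC, P2 = 0x91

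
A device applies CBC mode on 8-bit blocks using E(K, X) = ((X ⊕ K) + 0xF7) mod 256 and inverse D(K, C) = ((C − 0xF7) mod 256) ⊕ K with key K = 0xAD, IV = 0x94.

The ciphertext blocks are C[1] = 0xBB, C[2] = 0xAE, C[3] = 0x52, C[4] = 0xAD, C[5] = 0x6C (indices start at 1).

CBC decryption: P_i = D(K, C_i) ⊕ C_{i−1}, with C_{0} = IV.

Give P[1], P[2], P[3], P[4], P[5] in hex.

P[1] = 0xFD, P[2] = 0xA1, P[3] = 0x58, P[4] = 0x49, P[5] = 0x75

P[1]: D(K, 0xBB) = 0x69; 0x69 ⊕ 0x94 = 0xFD.
P[2]: D(K, 0xAE) = 0x1A; 0x1A ⊕ 0xBB = 0xA1.
P[3]: D(K, 0x52) = 0xF6; 0xF6 ⊕ 0xAE = 0x58.
P[4]: D(K, 0xAD) = 0x1B; 0x1B ⊕ 0x52 = 0x49.
P[5]: D(K, 0x6C) = 0xD8; 0xD8 ⊕ 0xAD = 0x75.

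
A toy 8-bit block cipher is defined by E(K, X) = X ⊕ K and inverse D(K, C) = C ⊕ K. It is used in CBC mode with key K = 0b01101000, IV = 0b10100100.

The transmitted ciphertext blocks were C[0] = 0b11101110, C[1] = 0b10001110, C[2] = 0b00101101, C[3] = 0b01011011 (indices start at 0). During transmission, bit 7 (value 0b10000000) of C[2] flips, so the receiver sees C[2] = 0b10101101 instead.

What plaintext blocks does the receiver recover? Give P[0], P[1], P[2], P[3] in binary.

CBC decryption: P_i = D(K, C_i) ⊕ C_{i−1}, with C_{−1} = IV.
Only C[2] changed, to 0b10101101. In CBC, a change in C_i garbles P_i and flips the same bit in P_{i+1}. Decrypting the received ciphertext:
P[0]: D(K, 0b11101110) = 0b10000110; 0b10000110 ⊕ 0b10100100 = 0b00100010.
P[1]: D(K, 0b10001110) = 0b11100110; 0b11100110 ⊕ 0b11101110 = 0b00001000.
P[2]: D(K, 0b10101101) = 0b11000101; 0b11000101 ⊕ 0b10001110 = 0b01001011.
P[3]: D(K, 0b01011011) = 0b00110011; 0b00110011 ⊕ 0b10101101 = 0b10011110.
Blocks that differ from the original plaintext: P[2], P[3].

P[0] = 0b00100010, P[1] = 0b00001000, P[2] = 0b01001011, P[3] = 0b10011110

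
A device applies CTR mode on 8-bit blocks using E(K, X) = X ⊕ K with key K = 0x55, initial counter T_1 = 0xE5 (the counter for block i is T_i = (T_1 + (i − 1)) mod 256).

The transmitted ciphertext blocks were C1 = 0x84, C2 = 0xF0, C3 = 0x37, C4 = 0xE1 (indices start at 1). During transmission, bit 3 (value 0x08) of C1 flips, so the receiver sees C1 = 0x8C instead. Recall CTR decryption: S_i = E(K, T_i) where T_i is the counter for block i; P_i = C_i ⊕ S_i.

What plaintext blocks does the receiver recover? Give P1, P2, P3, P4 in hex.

Only C1 changed, to 0x8C. In CTR, a change in C_i flips the same bit in P_i only; the keystream is unaffected. Decrypting the received ciphertext:
P1: T = 0xE5, S = E(K, T) = 0xB0; 0x8C ⊕ 0xB0 = 0x3C.
P2: T = 0xE6, S = E(K, T) = 0xB3; 0xF0 ⊕ 0xB3 = 0x43.
P3: T = 0xE7, S = E(K, T) = 0xB2; 0x37 ⊕ 0xB2 = 0x85.
P4: T = 0xE8, S = E(K, T) = 0xBD; 0xE1 ⊕ 0xBD = 0x5C.
Blocks that differ from the original plaintext: P1.

P1 = 0x3C, P2 = 0x43, P3 = 0x85, P4 = 0x5C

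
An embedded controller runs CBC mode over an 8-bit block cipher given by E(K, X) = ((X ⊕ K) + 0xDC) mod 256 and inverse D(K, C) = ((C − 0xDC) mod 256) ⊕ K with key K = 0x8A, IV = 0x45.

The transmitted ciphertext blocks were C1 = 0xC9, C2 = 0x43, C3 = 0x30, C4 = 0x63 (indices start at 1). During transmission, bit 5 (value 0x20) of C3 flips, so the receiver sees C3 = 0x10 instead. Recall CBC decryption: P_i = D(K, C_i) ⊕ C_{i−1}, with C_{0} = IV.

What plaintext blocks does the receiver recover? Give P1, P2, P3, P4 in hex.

Only C3 changed, to 0x10. In CBC, a change in C_i garbles P_i and flips the same bit in P_{i+1}. Decrypting the received ciphertext:
P1: D(K, 0xC9) = 0x67; 0x67 ⊕ 0x45 = 0x22.
P2: D(K, 0x43) = 0xED; 0xED ⊕ 0xC9 = 0x24.
P3: D(K, 0x10) = 0xBE; 0xBE ⊕ 0x43 = 0xFD.
P4: D(K, 0x63) = 0x0D; 0x0D ⊕ 0x10 = 0x1D.
Blocks that differ from the original plaintext: P3, P4.

P1 = 0x22, P2 = 0x24, P3 = 0xFD, P4 = 0x1D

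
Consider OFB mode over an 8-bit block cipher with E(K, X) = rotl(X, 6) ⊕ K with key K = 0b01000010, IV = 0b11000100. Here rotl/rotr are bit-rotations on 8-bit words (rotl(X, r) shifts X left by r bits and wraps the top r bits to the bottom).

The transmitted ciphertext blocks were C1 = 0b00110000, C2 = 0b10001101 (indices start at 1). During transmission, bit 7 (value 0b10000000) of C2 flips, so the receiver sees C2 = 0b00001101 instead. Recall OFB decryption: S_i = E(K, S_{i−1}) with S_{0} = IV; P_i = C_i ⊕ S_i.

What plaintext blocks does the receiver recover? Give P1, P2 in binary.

Only C2 changed, to 0b00001101. In OFB, a change in C_i flips the same bit in P_i only; the keystream is unaffected. Decrypting the received ciphertext:
P1: S = E(K, 0b11000100) = 0b01110011; 0b00110000 ⊕ 0b01110011 = 0b01000011.
P2: S = E(K, 0b01110011) = 0b10011110; 0b00001101 ⊕ 0b10011110 = 0b10010011.
Blocks that differ from the original plaintext: P2.

P1 = 0b01000011, P2 = 0b10010011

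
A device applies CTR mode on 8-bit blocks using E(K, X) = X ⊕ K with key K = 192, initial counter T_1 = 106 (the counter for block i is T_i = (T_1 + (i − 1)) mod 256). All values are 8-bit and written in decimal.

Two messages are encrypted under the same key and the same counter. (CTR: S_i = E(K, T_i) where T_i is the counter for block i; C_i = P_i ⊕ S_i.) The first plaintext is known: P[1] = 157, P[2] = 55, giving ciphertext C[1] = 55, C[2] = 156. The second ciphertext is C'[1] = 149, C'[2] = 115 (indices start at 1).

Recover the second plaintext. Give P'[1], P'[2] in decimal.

P'[1] = 63, P'[2] = 216

In CTR with a reused counter, both messages share the same keystream S_i, so C_i ⊕ C'_i = P_i ⊕ P'_i and thus P'_i = P_i ⊕ C_i ⊕ C'_i.
P'[1]: 157 ⊕ 55 ⊕ 149 = 63.
P'[2]: 55 ⊕ 156 ⊕ 115 = 216.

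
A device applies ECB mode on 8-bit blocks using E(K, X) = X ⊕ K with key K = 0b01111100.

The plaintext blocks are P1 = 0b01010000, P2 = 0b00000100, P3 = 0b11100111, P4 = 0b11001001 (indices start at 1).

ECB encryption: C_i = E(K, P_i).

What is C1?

C1 = 0b00101100

C1: E(K, 0b01010000) = 0b00101100.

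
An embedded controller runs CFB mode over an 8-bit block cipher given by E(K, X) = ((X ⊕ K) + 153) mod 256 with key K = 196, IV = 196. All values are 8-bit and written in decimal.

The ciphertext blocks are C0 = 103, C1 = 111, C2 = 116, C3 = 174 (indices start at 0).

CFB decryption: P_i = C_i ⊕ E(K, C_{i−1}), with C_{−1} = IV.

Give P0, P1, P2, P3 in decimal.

P0: E(K, 196) = 153; 103 ⊕ 153 = 254.
P1: E(K, 103) = 60; 111 ⊕ 60 = 83.
P2: E(K, 111) = 68; 116 ⊕ 68 = 48.
P3: E(K, 116) = 73; 174 ⊕ 73 = 231.

P0 = 254, P1 = 83, P2 = 48, P3 = 231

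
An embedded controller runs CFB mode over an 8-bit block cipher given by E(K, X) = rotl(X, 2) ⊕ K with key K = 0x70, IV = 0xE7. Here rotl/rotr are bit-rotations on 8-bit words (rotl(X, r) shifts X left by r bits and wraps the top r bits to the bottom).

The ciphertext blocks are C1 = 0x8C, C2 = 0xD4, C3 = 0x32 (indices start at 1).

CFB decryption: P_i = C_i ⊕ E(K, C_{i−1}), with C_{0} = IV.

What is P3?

P3: E(K, 0xD4) = 0x23; 0x32 ⊕ 0x23 = 0x11.

P3 = 0x11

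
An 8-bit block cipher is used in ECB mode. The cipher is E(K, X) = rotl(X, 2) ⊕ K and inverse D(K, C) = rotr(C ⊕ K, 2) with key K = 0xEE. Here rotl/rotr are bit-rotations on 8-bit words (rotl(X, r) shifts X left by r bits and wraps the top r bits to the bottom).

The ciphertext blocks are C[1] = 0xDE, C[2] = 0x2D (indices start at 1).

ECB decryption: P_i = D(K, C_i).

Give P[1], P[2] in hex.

P[1] = 0x0C, P[2] = 0xF0

P[1]: D(K, 0xDE) = 0x0C.
P[2]: D(K, 0x2D) = 0xF0.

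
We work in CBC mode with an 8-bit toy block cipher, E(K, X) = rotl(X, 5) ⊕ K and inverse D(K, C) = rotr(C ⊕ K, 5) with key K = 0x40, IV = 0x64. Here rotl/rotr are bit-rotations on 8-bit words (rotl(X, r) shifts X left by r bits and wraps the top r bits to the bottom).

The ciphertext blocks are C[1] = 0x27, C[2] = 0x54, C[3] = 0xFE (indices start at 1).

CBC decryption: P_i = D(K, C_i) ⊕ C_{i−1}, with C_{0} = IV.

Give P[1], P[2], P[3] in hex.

P[1] = 0x5F, P[2] = 0x87, P[3] = 0xA1

P[1]: D(K, 0x27) = 0x3B; 0x3B ⊕ 0x64 = 0x5F.
P[2]: D(K, 0x54) = 0xA0; 0xA0 ⊕ 0x27 = 0x87.
P[3]: D(K, 0xFE) = 0xF5; 0xF5 ⊕ 0x54 = 0xA1.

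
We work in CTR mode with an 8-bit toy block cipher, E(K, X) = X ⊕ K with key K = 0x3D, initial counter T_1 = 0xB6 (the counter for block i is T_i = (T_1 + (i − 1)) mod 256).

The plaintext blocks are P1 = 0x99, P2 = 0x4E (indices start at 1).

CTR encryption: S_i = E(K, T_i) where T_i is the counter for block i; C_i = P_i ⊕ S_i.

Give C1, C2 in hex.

C1 = 0x12, C2 = 0xC4

C1: T = 0xB6, S = E(K, T) = 0x8B; 0x99 ⊕ 0x8B = 0x12.
C2: T = 0xB7, S = E(K, T) = 0x8A; 0x4E ⊕ 0x8A = 0xC4.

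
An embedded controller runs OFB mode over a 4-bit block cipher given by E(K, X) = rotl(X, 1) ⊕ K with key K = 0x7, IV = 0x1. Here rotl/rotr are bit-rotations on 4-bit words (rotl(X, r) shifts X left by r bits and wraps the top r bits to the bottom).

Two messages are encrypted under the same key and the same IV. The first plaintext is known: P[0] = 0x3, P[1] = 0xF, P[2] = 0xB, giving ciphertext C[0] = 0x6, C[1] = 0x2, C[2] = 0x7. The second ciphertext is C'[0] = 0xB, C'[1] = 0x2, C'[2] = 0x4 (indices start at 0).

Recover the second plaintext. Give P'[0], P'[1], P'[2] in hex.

In OFB with a reused IV, both messages share the same keystream S_i, so C_i ⊕ C'_i = P_i ⊕ P'_i and thus P'_i = P_i ⊕ C_i ⊕ C'_i.
P'[0]: 0x3 ⊕ 0x6 ⊕ 0xB = 0xE.
P'[1]: 0xF ⊕ 0x2 ⊕ 0x2 = 0xF.
P'[2]: 0xB ⊕ 0x7 ⊕ 0x4 = 0x8.

P'[0] = 0xE, P'[1] = 0xF, P'[2] = 0x8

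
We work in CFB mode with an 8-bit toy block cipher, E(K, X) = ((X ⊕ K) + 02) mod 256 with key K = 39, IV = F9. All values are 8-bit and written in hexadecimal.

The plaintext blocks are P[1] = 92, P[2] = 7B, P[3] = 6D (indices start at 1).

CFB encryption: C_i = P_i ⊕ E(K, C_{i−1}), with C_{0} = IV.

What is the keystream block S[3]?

2B

C[1]: E(K, F9) = C2; 92 ⊕ C2 = 50.
C[2]: E(K, 50) = 6B; 7B ⊕ 6B = 10.
C[3]: E(K, 10) = 2B; 6D ⊕ 2B = 46.
So S[3] = 2B.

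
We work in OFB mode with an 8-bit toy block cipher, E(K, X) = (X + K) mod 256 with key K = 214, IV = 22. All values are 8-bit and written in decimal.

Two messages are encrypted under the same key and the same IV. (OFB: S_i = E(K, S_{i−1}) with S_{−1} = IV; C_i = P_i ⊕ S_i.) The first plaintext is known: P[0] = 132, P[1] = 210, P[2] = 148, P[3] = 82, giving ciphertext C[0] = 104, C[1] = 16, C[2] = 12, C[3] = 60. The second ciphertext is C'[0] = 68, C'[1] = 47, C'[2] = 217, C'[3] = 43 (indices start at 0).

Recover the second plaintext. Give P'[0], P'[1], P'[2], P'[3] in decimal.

In OFB with a reused IV, both messages share the same keystream S_i, so C_i ⊕ C'_i = P_i ⊕ P'_i and thus P'_i = P_i ⊕ C_i ⊕ C'_i.
P'[0]: 132 ⊕ 104 ⊕ 68 = 168.
P'[1]: 210 ⊕ 16 ⊕ 47 = 237.
P'[2]: 148 ⊕ 12 ⊕ 217 = 65.
P'[3]: 82 ⊕ 60 ⊕ 43 = 69.

P'[0] = 168, P'[1] = 237, P'[2] = 65, P'[3] = 69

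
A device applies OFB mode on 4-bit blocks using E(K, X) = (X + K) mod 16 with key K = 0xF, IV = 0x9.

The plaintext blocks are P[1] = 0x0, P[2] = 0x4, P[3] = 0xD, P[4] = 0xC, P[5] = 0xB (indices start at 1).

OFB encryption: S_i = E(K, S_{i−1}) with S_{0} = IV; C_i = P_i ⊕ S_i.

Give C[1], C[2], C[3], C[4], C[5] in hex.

C[1] = 0x8, C[2] = 0x3, C[3] = 0xB, C[4] = 0x9, C[5] = 0xF

C[1]: S = E(K, 0x9) = 0x8; 0x0 ⊕ 0x8 = 0x8.
C[2]: S = E(K, 0x8) = 0x7; 0x4 ⊕ 0x7 = 0x3.
C[3]: S = E(K, 0x7) = 0x6; 0xD ⊕ 0x6 = 0xB.
C[4]: S = E(K, 0x6) = 0x5; 0xC ⊕ 0x5 = 0x9.
C[5]: S = E(K, 0x5) = 0x4; 0xB ⊕ 0x4 = 0xF.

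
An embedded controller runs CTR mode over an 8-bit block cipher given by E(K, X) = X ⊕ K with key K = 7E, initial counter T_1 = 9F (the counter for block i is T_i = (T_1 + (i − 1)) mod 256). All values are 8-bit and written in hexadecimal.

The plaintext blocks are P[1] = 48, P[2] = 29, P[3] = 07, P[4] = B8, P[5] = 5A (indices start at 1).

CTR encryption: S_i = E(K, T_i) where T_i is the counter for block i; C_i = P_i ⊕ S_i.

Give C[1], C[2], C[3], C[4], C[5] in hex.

C[1]: T = 9F, S = E(K, T) = E1; 48 ⊕ E1 = A9.
C[2]: T = A0, S = E(K, T) = DE; 29 ⊕ DE = F7.
C[3]: T = A1, S = E(K, T) = DF; 07 ⊕ DF = D8.
C[4]: T = A2, S = E(K, T) = DC; B8 ⊕ DC = 64.
C[5]: T = A3, S = E(K, T) = DD; 5A ⊕ DD = 87.

C[1] = A9, C[2] = F7, C[3] = D8, C[4] = 64, C[5] = 87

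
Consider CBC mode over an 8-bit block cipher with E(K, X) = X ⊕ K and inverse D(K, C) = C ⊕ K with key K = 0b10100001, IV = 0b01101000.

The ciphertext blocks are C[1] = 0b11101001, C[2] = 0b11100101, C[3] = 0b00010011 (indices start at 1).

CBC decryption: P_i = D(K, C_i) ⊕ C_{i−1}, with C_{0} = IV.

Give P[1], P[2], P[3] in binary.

P[1] = 0b00100000, P[2] = 0b10101101, P[3] = 0b01010111

P[1]: D(K, 0b11101001) = 0b01001000; 0b01001000 ⊕ 0b01101000 = 0b00100000.
P[2]: D(K, 0b11100101) = 0b01000100; 0b01000100 ⊕ 0b11101001 = 0b10101101.
P[3]: D(K, 0b00010011) = 0b10110010; 0b10110010 ⊕ 0b11100101 = 0b01010111.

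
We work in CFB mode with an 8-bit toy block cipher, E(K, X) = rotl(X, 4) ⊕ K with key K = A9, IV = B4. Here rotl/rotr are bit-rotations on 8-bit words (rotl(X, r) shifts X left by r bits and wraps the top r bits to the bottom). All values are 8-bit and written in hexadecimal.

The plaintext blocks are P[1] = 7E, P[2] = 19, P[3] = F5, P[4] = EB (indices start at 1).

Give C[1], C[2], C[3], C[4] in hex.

C[1] = 9C, C[2] = 79, C[3] = CB, C[4] = FE

CFB encryption: C_i = P_i ⊕ E(K, C_{i−1}), with C_{0} = IV.
C[1]: E(K, B4) = E2; 7E ⊕ E2 = 9C.
C[2]: E(K, 9C) = 60; 19 ⊕ 60 = 79.
C[3]: E(K, 79) = 3E; F5 ⊕ 3E = CB.
C[4]: E(K, CB) = 15; EB ⊕ 15 = FE.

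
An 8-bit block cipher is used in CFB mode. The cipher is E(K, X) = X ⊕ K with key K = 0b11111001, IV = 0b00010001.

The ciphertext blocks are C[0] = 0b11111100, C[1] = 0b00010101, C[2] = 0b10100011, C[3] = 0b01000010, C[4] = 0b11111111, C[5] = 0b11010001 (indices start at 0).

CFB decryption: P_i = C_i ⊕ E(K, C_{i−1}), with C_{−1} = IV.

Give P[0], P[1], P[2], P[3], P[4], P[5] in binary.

P[0] = 0b00010100, P[1] = 0b00010000, P[2] = 0b01001111, P[3] = 0b00011000, P[4] = 0b01000100, P[5] = 0b11010111

P[0]: E(K, 0b00010001) = 0b11101000; 0b11111100 ⊕ 0b11101000 = 0b00010100.
P[1]: E(K, 0b11111100) = 0b00000101; 0b00010101 ⊕ 0b00000101 = 0b00010000.
P[2]: E(K, 0b00010101) = 0b11101100; 0b10100011 ⊕ 0b11101100 = 0b01001111.
P[3]: E(K, 0b10100011) = 0b01011010; 0b01000010 ⊕ 0b01011010 = 0b00011000.
P[4]: E(K, 0b01000010) = 0b10111011; 0b11111111 ⊕ 0b10111011 = 0b01000100.
P[5]: E(K, 0b11111111) = 0b00000110; 0b11010001 ⊕ 0b00000110 = 0b11010111.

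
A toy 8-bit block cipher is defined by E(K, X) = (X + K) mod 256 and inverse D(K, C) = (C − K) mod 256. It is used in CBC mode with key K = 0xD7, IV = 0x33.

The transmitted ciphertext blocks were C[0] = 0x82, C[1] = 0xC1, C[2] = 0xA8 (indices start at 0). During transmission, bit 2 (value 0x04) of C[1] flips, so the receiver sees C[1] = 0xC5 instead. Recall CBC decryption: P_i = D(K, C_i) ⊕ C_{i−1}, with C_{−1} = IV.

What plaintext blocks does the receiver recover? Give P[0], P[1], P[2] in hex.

P[0] = 0x98, P[1] = 0x6C, P[2] = 0x14

Only C[1] changed, to 0xC5. In CBC, a change in C_i garbles P_i and flips the same bit in P_{i+1}. Decrypting the received ciphertext:
P[0]: D(K, 0x82) = 0xAB; 0xAB ⊕ 0x33 = 0x98.
P[1]: D(K, 0xC5) = 0xEE; 0xEE ⊕ 0x82 = 0x6C.
P[2]: D(K, 0xA8) = 0xD1; 0xD1 ⊕ 0xC5 = 0x14.
Blocks that differ from the original plaintext: P[1], P[2].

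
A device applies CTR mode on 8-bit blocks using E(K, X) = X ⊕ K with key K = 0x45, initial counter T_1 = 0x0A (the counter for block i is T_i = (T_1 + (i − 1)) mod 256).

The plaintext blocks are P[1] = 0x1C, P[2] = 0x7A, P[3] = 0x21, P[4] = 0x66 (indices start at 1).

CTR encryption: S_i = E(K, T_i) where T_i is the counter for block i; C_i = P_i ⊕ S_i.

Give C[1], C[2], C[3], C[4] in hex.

C[1] = 0x53, C[2] = 0x34, C[3] = 0x68, C[4] = 0x2E

C[1]: T = 0x0A, S = E(K, T) = 0x4F; 0x1C ⊕ 0x4F = 0x53.
C[2]: T = 0x0B, S = E(K, T) = 0x4E; 0x7A ⊕ 0x4E = 0x34.
C[3]: T = 0x0C, S = E(K, T) = 0x49; 0x21 ⊕ 0x49 = 0x68.
C[4]: T = 0x0D, S = E(K, T) = 0x48; 0x66 ⊕ 0x48 = 0x2E.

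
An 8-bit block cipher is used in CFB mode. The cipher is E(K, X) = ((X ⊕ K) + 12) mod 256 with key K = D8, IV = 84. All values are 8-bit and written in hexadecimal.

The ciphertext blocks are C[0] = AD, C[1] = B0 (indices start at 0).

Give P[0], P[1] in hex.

P[0] = C3, P[1] = 37

CFB decryption: P_i = C_i ⊕ E(K, C_{i−1}), with C_{−1} = IV.
P[0]: E(K, 84) = 6E; AD ⊕ 6E = C3.
P[1]: E(K, AD) = 87; B0 ⊕ 87 = 37.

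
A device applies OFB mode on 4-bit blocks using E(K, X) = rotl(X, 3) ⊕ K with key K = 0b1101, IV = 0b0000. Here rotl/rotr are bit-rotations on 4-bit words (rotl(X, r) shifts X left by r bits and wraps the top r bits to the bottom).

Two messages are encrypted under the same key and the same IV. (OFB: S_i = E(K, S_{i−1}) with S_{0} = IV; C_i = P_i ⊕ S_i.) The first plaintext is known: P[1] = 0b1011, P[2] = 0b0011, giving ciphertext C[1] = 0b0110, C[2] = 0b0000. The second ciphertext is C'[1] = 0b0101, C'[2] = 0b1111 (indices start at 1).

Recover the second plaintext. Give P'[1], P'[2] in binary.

In OFB with a reused IV, both messages share the same keystream S_i, so C_i ⊕ C'_i = P_i ⊕ P'_i and thus P'_i = P_i ⊕ C_i ⊕ C'_i.
P'[1]: 0b1011 ⊕ 0b0110 ⊕ 0b0101 = 0b1000.
P'[2]: 0b0011 ⊕ 0b0000 ⊕ 0b1111 = 0b1100.

P'[1] = 0b1000, P'[2] = 0b1100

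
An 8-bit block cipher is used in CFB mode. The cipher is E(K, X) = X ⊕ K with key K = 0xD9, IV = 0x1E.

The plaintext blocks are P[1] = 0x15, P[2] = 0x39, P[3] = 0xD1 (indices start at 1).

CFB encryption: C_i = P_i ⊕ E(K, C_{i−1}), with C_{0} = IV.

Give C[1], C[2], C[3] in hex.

C[1]: E(K, 0x1E) = 0xC7; 0x15 ⊕ 0xC7 = 0xD2.
C[2]: E(K, 0xD2) = 0x0B; 0x39 ⊕ 0x0B = 0x32.
C[3]: E(K, 0x32) = 0xEB; 0xD1 ⊕ 0xEB = 0x3A.

C[1] = 0xD2, C[2] = 0x32, C[3] = 0x3A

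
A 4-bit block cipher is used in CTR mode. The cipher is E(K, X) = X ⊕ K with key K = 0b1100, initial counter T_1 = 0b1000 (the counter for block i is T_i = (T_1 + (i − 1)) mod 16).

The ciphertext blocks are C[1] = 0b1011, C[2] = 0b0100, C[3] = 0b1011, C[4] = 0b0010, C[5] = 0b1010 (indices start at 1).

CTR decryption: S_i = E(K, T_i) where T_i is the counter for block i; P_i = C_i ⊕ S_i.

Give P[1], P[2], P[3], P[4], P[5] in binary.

P[1]: T = 0b1000, S = E(K, T) = 0b0100; 0b1011 ⊕ 0b0100 = 0b1111.
P[2]: T = 0b1001, S = E(K, T) = 0b0101; 0b0100 ⊕ 0b0101 = 0b0001.
P[3]: T = 0b1010, S = E(K, T) = 0b0110; 0b1011 ⊕ 0b0110 = 0b1101.
P[4]: T = 0b1011, S = E(K, T) = 0b0111; 0b0010 ⊕ 0b0111 = 0b0101.
P[5]: T = 0b1100, S = E(K, T) = 0b0000; 0b1010 ⊕ 0b0000 = 0b1010.

P[1] = 0b1111, P[2] = 0b0001, P[3] = 0b1101, P[4] = 0b0101, P[5] = 0b1010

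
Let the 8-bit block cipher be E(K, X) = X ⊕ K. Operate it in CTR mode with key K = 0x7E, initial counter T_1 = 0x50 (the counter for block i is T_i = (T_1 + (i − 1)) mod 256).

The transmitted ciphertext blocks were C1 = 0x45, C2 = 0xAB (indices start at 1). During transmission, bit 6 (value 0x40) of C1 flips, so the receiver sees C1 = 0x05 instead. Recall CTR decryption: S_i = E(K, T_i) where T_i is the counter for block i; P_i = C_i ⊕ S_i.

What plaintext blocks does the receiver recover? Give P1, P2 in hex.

Only C1 changed, to 0x05. In CTR, a change in C_i flips the same bit in P_i only; the keystream is unaffected. Decrypting the received ciphertext:
P1: T = 0x50, S = E(K, T) = 0x2E; 0x05 ⊕ 0x2E = 0x2B.
P2: T = 0x51, S = E(K, T) = 0x2F; 0xAB ⊕ 0x2F = 0x84.
Blocks that differ from the original plaintext: P1.

P1 = 0x2B, P2 = 0x84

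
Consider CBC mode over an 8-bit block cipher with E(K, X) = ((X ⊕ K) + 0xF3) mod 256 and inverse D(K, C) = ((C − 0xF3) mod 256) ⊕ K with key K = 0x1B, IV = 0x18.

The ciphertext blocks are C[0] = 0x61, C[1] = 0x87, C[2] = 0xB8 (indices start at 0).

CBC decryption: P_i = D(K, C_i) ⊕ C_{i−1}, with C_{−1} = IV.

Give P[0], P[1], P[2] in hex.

P[0]: D(K, 0x61) = 0x75; 0x75 ⊕ 0x18 = 0x6D.
P[1]: D(K, 0x87) = 0x8F; 0x8F ⊕ 0x61 = 0xEE.
P[2]: D(K, 0xB8) = 0xDE; 0xDE ⊕ 0x87 = 0x59.

P[0] = 0x6D, P[1] = 0xEE, P[2] = 0x59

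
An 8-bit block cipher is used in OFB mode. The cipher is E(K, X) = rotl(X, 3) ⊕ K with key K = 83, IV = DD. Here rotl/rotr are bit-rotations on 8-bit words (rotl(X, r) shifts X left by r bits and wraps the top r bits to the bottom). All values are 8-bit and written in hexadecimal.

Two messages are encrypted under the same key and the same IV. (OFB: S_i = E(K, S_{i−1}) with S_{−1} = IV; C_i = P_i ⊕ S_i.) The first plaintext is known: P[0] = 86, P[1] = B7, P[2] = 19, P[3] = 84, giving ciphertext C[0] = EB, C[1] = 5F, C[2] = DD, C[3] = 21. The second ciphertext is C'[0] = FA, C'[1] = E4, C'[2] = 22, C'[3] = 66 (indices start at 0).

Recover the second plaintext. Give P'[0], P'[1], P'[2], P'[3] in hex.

P'[0] = 97, P'[1] = 0C, P'[2] = E6, P'[3] = C3

In OFB with a reused IV, both messages share the same keystream S_i, so C_i ⊕ C'_i = P_i ⊕ P'_i and thus P'_i = P_i ⊕ C_i ⊕ C'_i.
P'[0]: 86 ⊕ EB ⊕ FA = 97.
P'[1]: B7 ⊕ 5F ⊕ E4 = 0C.
P'[2]: 19 ⊕ DD ⊕ 22 = E6.
P'[3]: 84 ⊕ 21 ⊕ 66 = C3.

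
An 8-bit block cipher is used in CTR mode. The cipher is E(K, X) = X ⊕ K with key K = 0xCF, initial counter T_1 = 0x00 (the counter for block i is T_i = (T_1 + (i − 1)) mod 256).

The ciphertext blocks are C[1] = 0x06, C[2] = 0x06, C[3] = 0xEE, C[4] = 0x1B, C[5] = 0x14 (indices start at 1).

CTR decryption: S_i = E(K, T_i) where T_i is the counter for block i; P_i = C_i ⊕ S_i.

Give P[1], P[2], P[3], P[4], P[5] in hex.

P[1]: T = 0x00, S = E(K, T) = 0xCF; 0x06 ⊕ 0xCF = 0xC9.
P[2]: T = 0x01, S = E(K, T) = 0xCE; 0x06 ⊕ 0xCE = 0xC8.
P[3]: T = 0x02, S = E(K, T) = 0xCD; 0xEE ⊕ 0xCD = 0x23.
P[4]: T = 0x03, S = E(K, T) = 0xCC; 0x1B ⊕ 0xCC = 0xD7.
P[5]: T = 0x04, S = E(K, T) = 0xCB; 0x14 ⊕ 0xCB = 0xDF.

P[1] = 0xC9, P[2] = 0xC8, P[3] = 0x23, P[4] = 0xD7, P[5] = 0xDF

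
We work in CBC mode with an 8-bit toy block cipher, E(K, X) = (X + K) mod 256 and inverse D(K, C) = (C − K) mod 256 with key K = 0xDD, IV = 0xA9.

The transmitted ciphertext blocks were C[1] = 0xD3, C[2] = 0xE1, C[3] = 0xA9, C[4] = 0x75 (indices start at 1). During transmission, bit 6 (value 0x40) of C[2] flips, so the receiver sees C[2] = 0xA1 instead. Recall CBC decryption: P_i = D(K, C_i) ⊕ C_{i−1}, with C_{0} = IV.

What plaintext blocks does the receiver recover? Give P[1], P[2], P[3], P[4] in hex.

P[1] = 0x5F, P[2] = 0x17, P[3] = 0x6D, P[4] = 0x31

Only C[2] changed, to 0xA1. In CBC, a change in C_i garbles P_i and flips the same bit in P_{i+1}. Decrypting the received ciphertext:
P[1]: D(K, 0xD3) = 0xF6; 0xF6 ⊕ 0xA9 = 0x5F.
P[2]: D(K, 0xA1) = 0xC4; 0xC4 ⊕ 0xD3 = 0x17.
P[3]: D(K, 0xA9) = 0xCC; 0xCC ⊕ 0xA1 = 0x6D.
P[4]: D(K, 0x75) = 0x98; 0x98 ⊕ 0xA9 = 0x31.
Blocks that differ from the original plaintext: P[2], P[3].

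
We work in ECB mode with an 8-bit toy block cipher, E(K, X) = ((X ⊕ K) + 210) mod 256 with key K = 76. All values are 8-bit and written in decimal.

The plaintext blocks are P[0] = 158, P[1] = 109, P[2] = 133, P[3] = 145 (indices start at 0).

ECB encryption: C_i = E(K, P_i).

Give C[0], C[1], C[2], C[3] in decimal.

C[0]: E(K, 158) = 164.
C[1]: E(K, 109) = 243.
C[2]: E(K, 133) = 155.
C[3]: E(K, 145) = 175.

C[0] = 164, C[1] = 243, C[2] = 155, C[3] = 175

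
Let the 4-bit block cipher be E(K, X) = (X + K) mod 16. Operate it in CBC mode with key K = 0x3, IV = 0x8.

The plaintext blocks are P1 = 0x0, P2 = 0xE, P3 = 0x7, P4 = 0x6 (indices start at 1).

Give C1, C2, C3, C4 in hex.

CBC encryption: C_i = E(K, P_i ⊕ C_{i−1}), with C_{0} = IV.
C1: P1 ⊕ 0x8 = 0x8; E(K, 0x8) = 0xB.
C2: P2 ⊕ 0xB = 0x5; E(K, 0x5) = 0x8.
C3: P3 ⊕ 0x8 = 0xF; E(K, 0xF) = 0x2.
C4: P4 ⊕ 0x2 = 0x4; E(K, 0x4) = 0x7.

C1 = 0xB, C2 = 0x8, C3 = 0x2, C4 = 0x7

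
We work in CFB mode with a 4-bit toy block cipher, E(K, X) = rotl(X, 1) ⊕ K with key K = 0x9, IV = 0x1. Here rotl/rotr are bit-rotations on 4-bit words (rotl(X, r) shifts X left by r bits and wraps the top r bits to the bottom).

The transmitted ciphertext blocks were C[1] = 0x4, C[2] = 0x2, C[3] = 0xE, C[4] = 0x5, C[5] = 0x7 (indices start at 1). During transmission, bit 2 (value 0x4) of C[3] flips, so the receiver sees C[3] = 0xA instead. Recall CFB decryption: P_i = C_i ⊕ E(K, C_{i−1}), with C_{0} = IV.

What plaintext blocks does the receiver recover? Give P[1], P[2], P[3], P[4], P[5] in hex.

Only C[3] changed, to 0xA. In CFB, a change in C_i flips the same bit in P_i and garbles P_{i+1}. Decrypting the received ciphertext:
P[1]: E(K, 0x1) = 0xB; 0x4 ⊕ 0xB = 0xF.
P[2]: E(K, 0x4) = 0x1; 0x2 ⊕ 0x1 = 0x3.
P[3]: E(K, 0x2) = 0xD; 0xA ⊕ 0xD = 0x7.
P[4]: E(K, 0xA) = 0xC; 0x5 ⊕ 0xC = 0x9.
P[5]: E(K, 0x5) = 0x3; 0x7 ⊕ 0x3 = 0x4.
Blocks that differ from the original plaintext: P[3], P[4].

P[1] = 0xF, P[2] = 0x3, P[3] = 0x7, P[4] = 0x9, P[5] = 0x4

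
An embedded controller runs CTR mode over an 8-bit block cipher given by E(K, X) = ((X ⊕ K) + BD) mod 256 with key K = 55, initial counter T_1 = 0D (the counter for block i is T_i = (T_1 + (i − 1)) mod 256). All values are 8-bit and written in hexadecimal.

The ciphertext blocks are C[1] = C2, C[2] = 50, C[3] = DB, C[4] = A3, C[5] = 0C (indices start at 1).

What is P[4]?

CTR decryption: S_i = E(K, T_i) where T_i is the counter for block i; P_i = C_i ⊕ S_i.
P[4]: T = 10, S = E(K, T) = 02; A3 ⊕ 02 = A1.

P[4] = A1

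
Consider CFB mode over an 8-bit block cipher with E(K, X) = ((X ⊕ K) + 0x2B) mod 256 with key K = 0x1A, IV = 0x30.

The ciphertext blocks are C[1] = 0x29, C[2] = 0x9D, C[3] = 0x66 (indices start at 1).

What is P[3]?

CFB decryption: P_i = C_i ⊕ E(K, C_{i−1}), with C_{0} = IV.
P[3]: E(K, 0x9D) = 0xB2; 0x66 ⊕ 0xB2 = 0xD4.

P[3] = 0xD4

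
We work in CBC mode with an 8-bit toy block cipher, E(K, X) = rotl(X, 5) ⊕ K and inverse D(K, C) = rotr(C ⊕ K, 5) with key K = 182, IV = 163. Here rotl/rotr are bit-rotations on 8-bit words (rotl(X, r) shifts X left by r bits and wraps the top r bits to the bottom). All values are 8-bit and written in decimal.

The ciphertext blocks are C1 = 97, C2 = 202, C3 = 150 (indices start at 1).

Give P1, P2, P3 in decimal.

CBC decryption: P_i = D(K, C_i) ⊕ C_{i−1}, with C_{0} = IV.
P1: D(K, 97) = 190; 190 ⊕ 163 = 29.
P2: D(K, 202) = 227; 227 ⊕ 97 = 130.
P3: D(K, 150) = 1; 1 ⊕ 202 = 203.

P1 = 29, P2 = 130, P3 = 203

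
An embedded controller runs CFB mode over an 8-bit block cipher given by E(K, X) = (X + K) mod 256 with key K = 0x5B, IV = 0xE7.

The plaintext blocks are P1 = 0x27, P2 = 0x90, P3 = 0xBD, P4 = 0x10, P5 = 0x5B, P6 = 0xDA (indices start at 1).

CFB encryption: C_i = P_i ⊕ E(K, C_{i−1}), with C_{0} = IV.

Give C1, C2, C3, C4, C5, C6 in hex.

C1: E(K, 0xE7) = 0x42; 0x27 ⊕ 0x42 = 0x65.
C2: E(K, 0x65) = 0xC0; 0x90 ⊕ 0xC0 = 0x50.
C3: E(K, 0x50) = 0xAB; 0xBD ⊕ 0xAB = 0x16.
C4: E(K, 0x16) = 0x71; 0x10 ⊕ 0x71 = 0x61.
C5: E(K, 0x61) = 0xBC; 0x5B ⊕ 0xBC = 0xE7.
C6: E(K, 0xE7) = 0x42; 0xDA ⊕ 0x42 = 0x98.

C1 = 0x65, C2 = 0x50, C3 = 0x16, C4 = 0x61, C5 = 0xE7, C6 = 0x98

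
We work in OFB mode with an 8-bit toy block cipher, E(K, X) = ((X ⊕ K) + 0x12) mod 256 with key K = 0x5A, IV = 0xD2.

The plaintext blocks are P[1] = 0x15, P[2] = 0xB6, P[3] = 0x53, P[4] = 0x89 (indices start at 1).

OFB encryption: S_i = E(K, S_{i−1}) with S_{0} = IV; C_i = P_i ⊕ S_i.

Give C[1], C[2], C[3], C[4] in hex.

C[1]: S = E(K, 0xD2) = 0x9A; 0x15 ⊕ 0x9A = 0x8F.
C[2]: S = E(K, 0x9A) = 0xD2; 0xB6 ⊕ 0xD2 = 0x64.
C[3]: S = E(K, 0xD2) = 0x9A; 0x53 ⊕ 0x9A = 0xC9.
C[4]: S = E(K, 0x9A) = 0xD2; 0x89 ⊕ 0xD2 = 0x5B.

C[1] = 0x8F, C[2] = 0x64, C[3] = 0xC9, C[4] = 0x5B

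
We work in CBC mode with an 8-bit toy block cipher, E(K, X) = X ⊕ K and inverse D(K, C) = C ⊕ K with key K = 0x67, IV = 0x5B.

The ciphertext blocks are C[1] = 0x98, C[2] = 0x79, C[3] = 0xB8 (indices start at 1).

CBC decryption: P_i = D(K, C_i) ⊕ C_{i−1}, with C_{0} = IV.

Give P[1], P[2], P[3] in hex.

P[1]: D(K, 0x98) = 0xFF; 0xFF ⊕ 0x5B = 0xA4.
P[2]: D(K, 0x79) = 0x1E; 0x1E ⊕ 0x98 = 0x86.
P[3]: D(K, 0xB8) = 0xDF; 0xDF ⊕ 0x79 = 0xA6.

P[1] = 0xA4, P[2] = 0x86, P[3] = 0xA6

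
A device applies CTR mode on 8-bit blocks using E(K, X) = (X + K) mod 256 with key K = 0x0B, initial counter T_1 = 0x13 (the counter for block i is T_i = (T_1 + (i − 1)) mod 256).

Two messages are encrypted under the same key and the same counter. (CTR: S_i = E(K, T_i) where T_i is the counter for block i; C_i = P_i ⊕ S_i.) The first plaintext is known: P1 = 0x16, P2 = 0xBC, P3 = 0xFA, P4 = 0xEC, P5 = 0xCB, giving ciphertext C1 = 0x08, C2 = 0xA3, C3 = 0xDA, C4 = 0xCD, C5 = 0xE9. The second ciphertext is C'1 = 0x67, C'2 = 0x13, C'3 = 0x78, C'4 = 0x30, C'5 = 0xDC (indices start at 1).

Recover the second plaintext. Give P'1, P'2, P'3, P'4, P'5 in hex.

P'1 = 0x79, P'2 = 0x0C, P'3 = 0x58, P'4 = 0x11, P'5 = 0xFE

In CTR with a reused counter, both messages share the same keystream S_i, so C_i ⊕ C'_i = P_i ⊕ P'_i and thus P'_i = P_i ⊕ C_i ⊕ C'_i.
P'1: 0x16 ⊕ 0x08 ⊕ 0x67 = 0x79.
P'2: 0xBC ⊕ 0xA3 ⊕ 0x13 = 0x0C.
P'3: 0xFA ⊕ 0xDA ⊕ 0x78 = 0x58.
P'4: 0xEC ⊕ 0xCD ⊕ 0x30 = 0x11.
P'5: 0xCB ⊕ 0xE9 ⊕ 0xDC = 0xFE.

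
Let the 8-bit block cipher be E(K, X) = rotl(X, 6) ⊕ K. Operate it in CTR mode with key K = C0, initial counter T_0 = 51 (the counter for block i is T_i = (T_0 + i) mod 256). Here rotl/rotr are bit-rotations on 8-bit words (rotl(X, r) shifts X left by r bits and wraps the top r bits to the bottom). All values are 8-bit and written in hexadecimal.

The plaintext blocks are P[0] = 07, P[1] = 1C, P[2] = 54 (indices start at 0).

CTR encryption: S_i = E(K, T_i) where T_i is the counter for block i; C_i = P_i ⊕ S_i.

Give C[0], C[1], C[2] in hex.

C[0]: T = 51, S = E(K, T) = 94; 07 ⊕ 94 = 93.
C[1]: T = 52, S = E(K, T) = 54; 1C ⊕ 54 = 48.
C[2]: T = 53, S = E(K, T) = 14; 54 ⊕ 14 = 40.

C[0] = 93, C[1] = 48, C[2] = 40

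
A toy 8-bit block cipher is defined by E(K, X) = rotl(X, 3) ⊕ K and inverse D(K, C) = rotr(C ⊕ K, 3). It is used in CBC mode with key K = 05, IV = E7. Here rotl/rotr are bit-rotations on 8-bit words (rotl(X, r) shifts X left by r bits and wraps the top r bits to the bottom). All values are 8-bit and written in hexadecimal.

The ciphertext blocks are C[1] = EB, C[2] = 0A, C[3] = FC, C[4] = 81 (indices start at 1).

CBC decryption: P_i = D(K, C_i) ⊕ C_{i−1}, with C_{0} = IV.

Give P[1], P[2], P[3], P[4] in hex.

P[1]: D(K, EB) = DD; DD ⊕ E7 = 3A.
P[2]: D(K, 0A) = E1; E1 ⊕ EB = 0A.
P[3]: D(K, FC) = 3F; 3F ⊕ 0A = 35.
P[4]: D(K, 81) = 90; 90 ⊕ FC = 6C.

P[1] = 3A, P[2] = 0A, P[3] = 35, P[4] = 6C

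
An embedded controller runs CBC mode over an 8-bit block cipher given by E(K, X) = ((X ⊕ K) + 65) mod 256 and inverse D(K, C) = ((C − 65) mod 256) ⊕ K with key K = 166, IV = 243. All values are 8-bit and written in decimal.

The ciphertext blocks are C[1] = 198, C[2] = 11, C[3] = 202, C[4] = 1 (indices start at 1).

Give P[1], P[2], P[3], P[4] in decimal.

CBC decryption: P_i = D(K, C_i) ⊕ C_{i−1}, with C_{0} = IV.
P[1]: D(K, 198) = 35; 35 ⊕ 243 = 208.
P[2]: D(K, 11) = 108; 108 ⊕ 198 = 170.
P[3]: D(K, 202) = 47; 47 ⊕ 11 = 36.
P[4]: D(K, 1) = 102; 102 ⊕ 202 = 172.

P[1] = 208, P[2] = 170, P[3] = 36, P[4] = 172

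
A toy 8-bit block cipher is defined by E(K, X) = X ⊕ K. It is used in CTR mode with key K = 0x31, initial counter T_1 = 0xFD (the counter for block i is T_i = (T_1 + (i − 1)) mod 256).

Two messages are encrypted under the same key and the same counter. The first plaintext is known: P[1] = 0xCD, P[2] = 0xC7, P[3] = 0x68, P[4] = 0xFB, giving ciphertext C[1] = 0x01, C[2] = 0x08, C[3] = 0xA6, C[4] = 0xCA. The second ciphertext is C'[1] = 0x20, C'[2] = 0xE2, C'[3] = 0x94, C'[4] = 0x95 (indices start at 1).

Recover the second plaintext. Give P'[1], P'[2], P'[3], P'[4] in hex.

P'[1] = 0xEC, P'[2] = 0x2D, P'[3] = 0x5A, P'[4] = 0xA4

In CTR with a reused counter, both messages share the same keystream S_i, so C_i ⊕ C'_i = P_i ⊕ P'_i and thus P'_i = P_i ⊕ C_i ⊕ C'_i.
P'[1]: 0xCD ⊕ 0x01 ⊕ 0x20 = 0xEC.
P'[2]: 0xC7 ⊕ 0x08 ⊕ 0xE2 = 0x2D.
P'[3]: 0x68 ⊕ 0xA6 ⊕ 0x94 = 0x5A.
P'[4]: 0xFB ⊕ 0xCA ⊕ 0x95 = 0xA4.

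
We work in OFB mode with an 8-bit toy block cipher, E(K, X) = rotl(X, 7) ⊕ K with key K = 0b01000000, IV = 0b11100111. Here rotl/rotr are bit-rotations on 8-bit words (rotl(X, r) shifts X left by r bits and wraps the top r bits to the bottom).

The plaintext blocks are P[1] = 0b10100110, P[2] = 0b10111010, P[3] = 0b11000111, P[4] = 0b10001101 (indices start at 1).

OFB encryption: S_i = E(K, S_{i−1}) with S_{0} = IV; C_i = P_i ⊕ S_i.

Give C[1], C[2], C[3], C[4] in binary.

C[1] = 0b00010101, C[2] = 0b00100011, C[3] = 0b01001011, C[4] = 0b10001011

C[1]: S = E(K, 0b11100111) = 0b10110011; 0b10100110 ⊕ 0b10110011 = 0b00010101.
C[2]: S = E(K, 0b10110011) = 0b10011001; 0b10111010 ⊕ 0b10011001 = 0b00100011.
C[3]: S = E(K, 0b10011001) = 0b10001100; 0b11000111 ⊕ 0b10001100 = 0b01001011.
C[4]: S = E(K, 0b10001100) = 0b00000110; 0b10001101 ⊕ 0b00000110 = 0b10001011.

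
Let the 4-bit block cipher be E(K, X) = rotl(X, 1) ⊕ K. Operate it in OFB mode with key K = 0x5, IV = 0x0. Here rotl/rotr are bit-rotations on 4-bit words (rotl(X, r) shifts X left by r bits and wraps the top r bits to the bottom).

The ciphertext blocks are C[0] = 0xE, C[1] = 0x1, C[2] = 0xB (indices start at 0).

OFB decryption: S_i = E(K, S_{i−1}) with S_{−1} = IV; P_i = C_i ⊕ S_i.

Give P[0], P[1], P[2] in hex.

P[0] = 0xB, P[1] = 0xE, P[2] = 0x1

P[0]: S = E(K, 0x0) = 0x5; 0xE ⊕ 0x5 = 0xB.
P[1]: S = E(K, 0x5) = 0xF; 0x1 ⊕ 0xF = 0xE.
P[2]: S = E(K, 0xF) = 0xA; 0xB ⊕ 0xA = 0x1.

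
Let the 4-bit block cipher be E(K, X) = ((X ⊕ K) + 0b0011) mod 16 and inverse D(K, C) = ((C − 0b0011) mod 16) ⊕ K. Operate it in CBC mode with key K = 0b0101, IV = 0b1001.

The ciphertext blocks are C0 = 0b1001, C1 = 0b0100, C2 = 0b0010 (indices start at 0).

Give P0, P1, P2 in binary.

CBC decryption: P_i = D(K, C_i) ⊕ C_{i−1}, with C_{−1} = IV.
P0: D(K, 0b1001) = 0b0011; 0b0011 ⊕ 0b1001 = 0b1010.
P1: D(K, 0b0100) = 0b0100; 0b0100 ⊕ 0b1001 = 0b1101.
P2: D(K, 0b0010) = 0b1010; 0b1010 ⊕ 0b0100 = 0b1110.

P0 = 0b1010, P1 = 0b1101, P2 = 0b1110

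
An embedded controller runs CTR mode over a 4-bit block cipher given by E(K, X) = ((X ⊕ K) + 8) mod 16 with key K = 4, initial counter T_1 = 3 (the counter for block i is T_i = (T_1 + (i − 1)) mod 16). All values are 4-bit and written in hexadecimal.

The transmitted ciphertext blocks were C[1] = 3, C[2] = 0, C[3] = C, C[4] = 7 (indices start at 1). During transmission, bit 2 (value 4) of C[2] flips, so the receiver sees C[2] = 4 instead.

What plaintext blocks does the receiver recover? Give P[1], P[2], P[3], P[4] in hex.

CTR decryption: S_i = E(K, T_i) where T_i is the counter for block i; P_i = C_i ⊕ S_i.
Only C[2] changed, to 4. In CTR, a change in C_i flips the same bit in P_i only; the keystream is unaffected. Decrypting the received ciphertext:
P[1]: T = 3, S = E(K, T) = F; 3 ⊕ F = C.
P[2]: T = 4, S = E(K, T) = 8; 4 ⊕ 8 = C.
P[3]: T = 5, S = E(K, T) = 9; C ⊕ 9 = 5.
P[4]: T = 6, S = E(K, T) = A; 7 ⊕ A = D.
Blocks that differ from the original plaintext: P[2].

P[1] = C, P[2] = C, P[3] = 5, P[4] = D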